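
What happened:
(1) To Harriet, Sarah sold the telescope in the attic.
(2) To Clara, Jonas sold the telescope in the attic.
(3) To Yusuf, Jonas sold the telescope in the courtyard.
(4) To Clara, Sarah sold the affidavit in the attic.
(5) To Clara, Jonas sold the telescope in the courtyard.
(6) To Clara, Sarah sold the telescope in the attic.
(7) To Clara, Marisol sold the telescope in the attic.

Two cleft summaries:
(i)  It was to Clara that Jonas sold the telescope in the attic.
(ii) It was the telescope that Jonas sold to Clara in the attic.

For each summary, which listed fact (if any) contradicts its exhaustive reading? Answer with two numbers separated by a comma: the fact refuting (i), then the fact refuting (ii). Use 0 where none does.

Summary (i) focuses "Clara" (the recipient); background agent = Jonas, thing = the telescope, setting = in the attic. No fact matches that background with a different recipient, so 0.
Summary (ii) focuses "the telescope" (the thing); background agent = Jonas, recipient = Clara, setting = in the attic. No fact matches that background with a different thing, so 0.

0, 0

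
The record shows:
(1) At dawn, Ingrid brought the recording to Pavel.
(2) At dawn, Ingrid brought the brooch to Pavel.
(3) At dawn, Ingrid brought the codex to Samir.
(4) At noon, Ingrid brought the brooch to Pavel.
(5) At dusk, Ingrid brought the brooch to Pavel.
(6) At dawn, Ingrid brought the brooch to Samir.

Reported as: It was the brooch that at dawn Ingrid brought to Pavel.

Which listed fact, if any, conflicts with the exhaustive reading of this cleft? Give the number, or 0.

Focus of the cleft: "the brooch" (the thing). Presupposed background: same agent, recipient, setting (Ingrid / Pavel / at dawn).
The exhaustive reading says no other thing fits that background.
But fact (1) also has same agent, recipient, setting (Ingrid / Pavel / at dawn), with thing = the recording — so the exhaustive reading fails.

1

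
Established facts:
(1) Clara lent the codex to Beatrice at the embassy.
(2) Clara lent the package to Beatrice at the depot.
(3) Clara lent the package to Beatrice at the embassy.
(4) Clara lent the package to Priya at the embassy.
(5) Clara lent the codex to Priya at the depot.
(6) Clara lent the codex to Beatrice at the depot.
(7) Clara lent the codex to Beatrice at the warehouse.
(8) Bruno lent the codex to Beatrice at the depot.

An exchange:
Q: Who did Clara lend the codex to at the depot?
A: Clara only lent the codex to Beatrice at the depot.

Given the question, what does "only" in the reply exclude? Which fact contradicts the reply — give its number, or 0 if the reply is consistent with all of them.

The question "Who did ... to ...?" targets the recipient, so in the reply the focus falls on "Beatrice".
"Only" then excludes alternative recipients while the background — Clara as agent and the codex as thing and at the depot as setting — is held fixed.
Fact (5) keeps Clara as agent and the codex as thing and at the depot as setting but has recipient = Priya; that refutes the reply.
(Fact (1) would refute a reading with focus on the setting — but that is not what the question asks.)

5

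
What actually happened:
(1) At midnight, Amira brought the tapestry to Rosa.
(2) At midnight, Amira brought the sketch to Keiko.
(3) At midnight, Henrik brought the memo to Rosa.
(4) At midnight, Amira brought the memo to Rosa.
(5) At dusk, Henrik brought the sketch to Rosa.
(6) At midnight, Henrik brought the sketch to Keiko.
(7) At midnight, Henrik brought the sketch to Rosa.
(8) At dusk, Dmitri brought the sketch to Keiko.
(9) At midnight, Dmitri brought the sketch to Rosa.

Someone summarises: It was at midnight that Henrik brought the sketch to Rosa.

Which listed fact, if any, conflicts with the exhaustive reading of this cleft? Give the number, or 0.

5

The cleft puts "at midnight" in focus and presupposes the open proposition with Henrik as agent and the sketch as thing and Rosa as recipient.
The exhaustive reading says no other setting fits that background.
But fact (5) also has Henrik as agent and the sketch as thing and Rosa as recipient, with setting = at dusk — so the exhaustive reading fails.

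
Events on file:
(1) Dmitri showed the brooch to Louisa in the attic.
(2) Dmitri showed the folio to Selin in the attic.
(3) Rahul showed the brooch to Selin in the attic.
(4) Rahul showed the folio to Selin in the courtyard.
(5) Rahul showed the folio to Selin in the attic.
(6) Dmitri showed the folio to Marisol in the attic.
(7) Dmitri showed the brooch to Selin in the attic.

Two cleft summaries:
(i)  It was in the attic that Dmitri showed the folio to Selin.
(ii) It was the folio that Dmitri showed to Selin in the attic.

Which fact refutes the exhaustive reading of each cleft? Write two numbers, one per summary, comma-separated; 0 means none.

Summary (i) focuses "in the attic" (the setting); background agent = Dmitri, thing = the folio, recipient = Selin. No fact matches that background with a different setting, so 0.
Summary (ii) focuses "the folio" (the thing); background agent = Dmitri, recipient = Selin, setting = in the attic. Fact (7) matches that background with thing = the brooch — refutes (ii).

0, 7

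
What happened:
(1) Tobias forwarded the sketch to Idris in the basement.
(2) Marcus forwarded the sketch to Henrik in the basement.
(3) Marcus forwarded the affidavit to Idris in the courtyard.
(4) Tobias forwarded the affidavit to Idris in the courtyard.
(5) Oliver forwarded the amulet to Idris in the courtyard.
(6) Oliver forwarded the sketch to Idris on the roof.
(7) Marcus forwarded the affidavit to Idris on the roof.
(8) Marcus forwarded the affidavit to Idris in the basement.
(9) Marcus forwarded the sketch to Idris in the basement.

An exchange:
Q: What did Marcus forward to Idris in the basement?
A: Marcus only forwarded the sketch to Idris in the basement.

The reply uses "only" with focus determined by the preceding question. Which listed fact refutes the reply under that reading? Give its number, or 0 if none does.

8

Answering "What did ...?" puts focus on the thing — here, "the sketch".
"Only" then excludes alternative things while the background — agent = Marcus, recipient = Idris, setting = in the basement — is held fixed.
Fact (8) shares the background with a different thing (the affidavit) — counterexample.
(Fact (2) would refute a reading with focus on the recipient — but that is not what the question asks.)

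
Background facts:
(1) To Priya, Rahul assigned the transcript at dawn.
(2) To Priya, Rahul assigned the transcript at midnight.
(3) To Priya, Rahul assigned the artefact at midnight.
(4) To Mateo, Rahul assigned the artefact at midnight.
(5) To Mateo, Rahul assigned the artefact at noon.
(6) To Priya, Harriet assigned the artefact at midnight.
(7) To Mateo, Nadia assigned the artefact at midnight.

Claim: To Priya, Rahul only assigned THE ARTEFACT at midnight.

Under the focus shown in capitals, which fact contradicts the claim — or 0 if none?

The capitals mark "the artefact" as focus. So "only" rules out other things, with the rest (same agent, recipient, setting (Rahul / Priya / at midnight)) as background.
Fact (2) matches on same agent, recipient, setting (Rahul / Priya / at midnight), but has thing = the transcript instead. That refutes the claim.

2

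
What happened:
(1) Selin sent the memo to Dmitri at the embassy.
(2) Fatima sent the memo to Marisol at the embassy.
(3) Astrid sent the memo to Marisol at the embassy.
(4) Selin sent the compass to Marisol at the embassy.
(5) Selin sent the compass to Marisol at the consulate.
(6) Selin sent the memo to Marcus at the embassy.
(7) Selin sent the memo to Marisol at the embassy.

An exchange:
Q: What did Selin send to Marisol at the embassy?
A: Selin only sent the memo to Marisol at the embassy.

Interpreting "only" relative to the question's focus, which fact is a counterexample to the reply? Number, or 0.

Answering "What did ...?" puts focus on the thing — here, "the memo".
So "only" ranges over things; the rest (Selin as agent and Marisol as recipient and at the embassy as setting) is presupposed.
Fact (4) keeps Selin as agent and Marisol as recipient and at the embassy as setting but has thing = the compass; that refutes the reply.
(Fact (1) would refute a reading with focus on the recipient — but that is not what the question asks.)

4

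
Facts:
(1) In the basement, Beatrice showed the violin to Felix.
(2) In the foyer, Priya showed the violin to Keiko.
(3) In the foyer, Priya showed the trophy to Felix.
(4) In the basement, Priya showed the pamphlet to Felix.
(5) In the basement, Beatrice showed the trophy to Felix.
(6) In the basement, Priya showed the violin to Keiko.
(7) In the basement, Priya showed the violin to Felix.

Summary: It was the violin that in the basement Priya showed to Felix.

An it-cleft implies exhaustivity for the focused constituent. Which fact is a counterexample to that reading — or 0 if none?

4

Focus of the cleft: "the violin" (the thing). Presupposed background: agent = Priya, recipient = Felix, setting = in the basement.
The exhaustive reading says no other thing fits that background.
Fact (4) shares the background but with thing = the pamphlet; exhaustivity is violated.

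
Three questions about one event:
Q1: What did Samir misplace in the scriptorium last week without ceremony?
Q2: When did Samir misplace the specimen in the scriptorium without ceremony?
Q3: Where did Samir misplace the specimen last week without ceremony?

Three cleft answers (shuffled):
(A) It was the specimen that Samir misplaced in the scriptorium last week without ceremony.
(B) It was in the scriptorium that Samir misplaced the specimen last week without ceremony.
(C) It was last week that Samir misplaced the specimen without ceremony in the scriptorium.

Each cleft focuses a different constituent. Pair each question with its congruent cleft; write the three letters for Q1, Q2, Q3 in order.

ACB

Q1 asks about the direct object; cleft (A) focuses "the specimen", which is the direct object — so Q1 → A.
Q2 asks about the time; cleft (C) focuses "last week", which is the time — so Q2 → C.
Q3 asks about the location; cleft (B) focuses "in the scriptorium", which is the location — so Q3 → B.
Mapping: Q1→A, Q2→C, Q3→B.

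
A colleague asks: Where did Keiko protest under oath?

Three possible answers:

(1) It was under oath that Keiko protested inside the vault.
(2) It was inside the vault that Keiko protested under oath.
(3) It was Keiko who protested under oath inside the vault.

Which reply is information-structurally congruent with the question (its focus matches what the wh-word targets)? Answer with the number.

The question word "where" targets the location.
Option (1) clefts "under oath" — the manner, not what was asked.
Option (2) clefts "inside the vault" — that matches what the question asks about.
Option (3) clefts "Keiko" — the subject (agent), not what was asked.
So the congruent reply is (2).

2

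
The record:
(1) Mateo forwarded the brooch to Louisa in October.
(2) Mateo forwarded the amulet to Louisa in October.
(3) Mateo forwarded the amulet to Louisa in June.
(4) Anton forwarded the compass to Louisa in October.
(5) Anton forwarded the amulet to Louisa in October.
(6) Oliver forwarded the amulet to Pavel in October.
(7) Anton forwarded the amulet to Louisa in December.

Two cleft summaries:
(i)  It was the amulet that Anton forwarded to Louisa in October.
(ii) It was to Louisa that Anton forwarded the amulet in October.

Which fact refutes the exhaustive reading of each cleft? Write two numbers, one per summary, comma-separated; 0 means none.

(i): focus "the amulet". Looking for Anton as agent and Louisa as recipient and in October as setting with some other thing — fact (4) has the compass there. Refuted.
(ii): focus "Louisa". No fact shares Anton as agent and the amulet as thing and in October as setting with a different recipient. 0.

4, 0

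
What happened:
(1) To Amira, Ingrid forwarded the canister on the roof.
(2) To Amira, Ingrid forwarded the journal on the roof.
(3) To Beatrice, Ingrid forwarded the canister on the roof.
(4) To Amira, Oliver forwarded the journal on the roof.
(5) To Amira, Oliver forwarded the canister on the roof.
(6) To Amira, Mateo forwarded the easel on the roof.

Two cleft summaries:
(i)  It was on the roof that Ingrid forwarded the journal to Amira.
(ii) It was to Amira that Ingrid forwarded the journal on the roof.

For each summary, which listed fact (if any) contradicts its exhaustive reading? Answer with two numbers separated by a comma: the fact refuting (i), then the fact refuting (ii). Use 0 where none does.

(i): focus "on the roof". No fact shares same agent, thing, recipient (Ingrid / the journal / Amira) with a different setting. 0.
(ii): focus "Amira". No fact shares same agent, thing, setting (Ingrid / the journal / on the roof) with a different recipient. 0.

0, 0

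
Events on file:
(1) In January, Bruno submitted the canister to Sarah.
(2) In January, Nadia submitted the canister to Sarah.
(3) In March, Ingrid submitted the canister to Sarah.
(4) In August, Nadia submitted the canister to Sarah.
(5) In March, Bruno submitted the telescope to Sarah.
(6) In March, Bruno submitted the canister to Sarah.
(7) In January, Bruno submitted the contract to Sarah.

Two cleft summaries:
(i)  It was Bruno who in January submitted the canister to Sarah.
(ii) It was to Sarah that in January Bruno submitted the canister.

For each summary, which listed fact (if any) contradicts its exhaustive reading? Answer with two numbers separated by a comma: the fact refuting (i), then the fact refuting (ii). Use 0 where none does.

(i): focus "Bruno". Looking for thing = the canister, recipient = Sarah, setting = in January with some other agent — fact (2) has Nadia there. Refuted.
(ii): focus "Sarah". No fact shares agent = Bruno, thing = the canister, setting = in January with a different recipient. 0.

2, 0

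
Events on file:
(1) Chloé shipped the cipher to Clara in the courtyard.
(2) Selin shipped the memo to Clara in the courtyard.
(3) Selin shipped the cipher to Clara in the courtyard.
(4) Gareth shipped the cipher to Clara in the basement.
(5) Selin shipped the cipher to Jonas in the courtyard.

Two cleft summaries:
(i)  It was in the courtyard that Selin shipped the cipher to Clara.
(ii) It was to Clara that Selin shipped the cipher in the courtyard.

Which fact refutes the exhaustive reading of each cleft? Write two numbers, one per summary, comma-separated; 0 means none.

(i): focus "in the courtyard". No fact shares agent = Selin, thing = the cipher, recipient = Clara with a different setting. 0.
(ii): focus "Clara". Looking for agent = Selin, thing = the cipher, setting = in the courtyard with some other recipient — fact (5) has Jonas there. Refuted.

0, 5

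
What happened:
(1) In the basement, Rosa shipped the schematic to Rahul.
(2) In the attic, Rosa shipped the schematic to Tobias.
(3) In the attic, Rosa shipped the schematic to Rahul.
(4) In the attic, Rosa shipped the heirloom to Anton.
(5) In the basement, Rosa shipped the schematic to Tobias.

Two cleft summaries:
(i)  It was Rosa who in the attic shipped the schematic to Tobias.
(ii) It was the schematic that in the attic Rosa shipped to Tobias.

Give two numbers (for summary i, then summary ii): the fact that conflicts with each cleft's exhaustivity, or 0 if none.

0, 0

Summary (i) focuses "Rosa" (the agent); background thing = the schematic, recipient = Tobias, setting = in the attic. No fact matches that background with a different agent, so 0.
Summary (ii) focuses "the schematic" (the thing); background agent = Rosa, recipient = Tobias, setting = in the attic. No fact matches that background with a different thing, so 0.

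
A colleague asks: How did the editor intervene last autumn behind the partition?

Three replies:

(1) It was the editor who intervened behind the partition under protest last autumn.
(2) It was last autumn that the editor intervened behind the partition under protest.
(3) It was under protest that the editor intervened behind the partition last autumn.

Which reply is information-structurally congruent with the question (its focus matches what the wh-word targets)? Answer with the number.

3

The question word "how" targets the manner.
Option (1) clefts "the editor" — the subject (agent), not what was asked.
Option (2) clefts "last autumn" — the time, not what was asked.
Option (3) clefts "under protest" — that matches what the question asks about.
So the congruent reply is (3).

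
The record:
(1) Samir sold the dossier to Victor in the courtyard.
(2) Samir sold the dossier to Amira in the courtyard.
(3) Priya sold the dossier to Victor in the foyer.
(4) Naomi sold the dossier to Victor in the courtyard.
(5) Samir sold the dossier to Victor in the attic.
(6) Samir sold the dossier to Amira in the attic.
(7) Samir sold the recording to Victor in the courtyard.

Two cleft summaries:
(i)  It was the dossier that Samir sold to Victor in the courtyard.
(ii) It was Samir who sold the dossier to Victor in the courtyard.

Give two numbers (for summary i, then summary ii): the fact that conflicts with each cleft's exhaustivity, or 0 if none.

7, 4

Summary (i) focuses "the dossier" (the thing); background Samir as agent and Victor as recipient and in the courtyard as setting. Fact (7) matches that background with thing = the recording — refutes (i).
Summary (ii) focuses "Samir" (the agent); background the dossier as thing and Victor as recipient and in the courtyard as setting. Fact (4) matches that background with agent = Naomi — refutes (ii).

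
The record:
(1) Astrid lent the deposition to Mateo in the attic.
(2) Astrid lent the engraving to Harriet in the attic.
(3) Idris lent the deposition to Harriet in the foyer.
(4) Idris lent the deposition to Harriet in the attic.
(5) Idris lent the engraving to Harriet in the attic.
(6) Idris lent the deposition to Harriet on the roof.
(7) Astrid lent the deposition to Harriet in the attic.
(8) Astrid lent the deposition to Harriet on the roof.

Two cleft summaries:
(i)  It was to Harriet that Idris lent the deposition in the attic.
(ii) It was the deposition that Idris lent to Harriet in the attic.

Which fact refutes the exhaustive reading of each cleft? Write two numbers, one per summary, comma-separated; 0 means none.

0, 5

(i): focus "Harriet". No fact shares agent = Idris, thing = the deposition, setting = in the attic with a different recipient. 0.
(ii): focus "the deposition". Looking for agent = Idris, recipient = Harriet, setting = in the attic with some other thing — fact (5) has the engraving there. Refuted.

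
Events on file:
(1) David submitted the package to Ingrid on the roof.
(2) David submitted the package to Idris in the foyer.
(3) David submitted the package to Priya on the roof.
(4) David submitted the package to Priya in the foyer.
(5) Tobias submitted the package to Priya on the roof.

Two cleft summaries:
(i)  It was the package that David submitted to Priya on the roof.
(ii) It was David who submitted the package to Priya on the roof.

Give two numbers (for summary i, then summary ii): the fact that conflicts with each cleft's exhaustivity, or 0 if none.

Summary (i) focuses "the package" (the thing); background same agent, recipient, setting (David / Priya / on the roof). No fact matches that background with a different thing, so 0.
Summary (ii) focuses "David" (the agent); background same thing, recipient, setting (the package / Priya / on the roof). Fact (5) matches that background with agent = Tobias — refutes (ii).

0, 5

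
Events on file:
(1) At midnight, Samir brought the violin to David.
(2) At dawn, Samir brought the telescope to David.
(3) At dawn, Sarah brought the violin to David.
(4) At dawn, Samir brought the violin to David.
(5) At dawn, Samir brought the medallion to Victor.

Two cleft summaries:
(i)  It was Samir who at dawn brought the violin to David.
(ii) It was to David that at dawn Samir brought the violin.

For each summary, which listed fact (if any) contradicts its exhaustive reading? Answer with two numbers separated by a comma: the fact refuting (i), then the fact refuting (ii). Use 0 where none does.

(i): focus "Samir". Looking for the violin as thing and David as recipient and at dawn as setting with some other agent — fact (3) has Sarah there. Refuted.
(ii): focus "David". No fact shares Samir as agent and the violin as thing and at dawn as setting with a different recipient. 0.

3, 0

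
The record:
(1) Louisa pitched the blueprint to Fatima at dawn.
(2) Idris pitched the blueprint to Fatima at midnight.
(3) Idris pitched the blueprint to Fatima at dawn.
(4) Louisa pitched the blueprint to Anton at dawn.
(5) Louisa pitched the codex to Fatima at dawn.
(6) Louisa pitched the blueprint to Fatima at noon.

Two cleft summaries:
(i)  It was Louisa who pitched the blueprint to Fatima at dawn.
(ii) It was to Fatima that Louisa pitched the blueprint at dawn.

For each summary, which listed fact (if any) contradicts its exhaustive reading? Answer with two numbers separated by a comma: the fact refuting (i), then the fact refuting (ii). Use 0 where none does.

3, 4

Summary (i) focuses "Louisa" (the agent); background same thing, recipient, setting (the blueprint / Fatima / at dawn). Fact (3) matches that background with agent = Idris — refutes (i).
Summary (ii) focuses "Fatima" (the recipient); background same agent, thing, setting (Louisa / the blueprint / at dawn). Fact (4) matches that background with recipient = Anton — refutes (ii).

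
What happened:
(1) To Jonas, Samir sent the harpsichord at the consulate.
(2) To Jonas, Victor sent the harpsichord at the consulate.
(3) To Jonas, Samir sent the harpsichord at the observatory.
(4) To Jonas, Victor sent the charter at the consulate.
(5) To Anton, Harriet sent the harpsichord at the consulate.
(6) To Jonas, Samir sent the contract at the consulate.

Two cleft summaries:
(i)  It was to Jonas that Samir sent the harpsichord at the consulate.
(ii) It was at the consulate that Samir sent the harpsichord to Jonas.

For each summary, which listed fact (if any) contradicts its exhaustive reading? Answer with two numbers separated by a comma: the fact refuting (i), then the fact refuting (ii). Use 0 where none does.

Summary (i) focuses "Jonas" (the recipient); background same agent, thing, setting (Samir / the harpsichord / at the consulate). No fact matches that background with a different recipient, so 0.
Summary (ii) focuses "at the consulate" (the setting); background same agent, thing, recipient (Samir / the harpsichord / Jonas). Fact (3) matches that background with setting = at the observatory — refutes (ii).

0, 3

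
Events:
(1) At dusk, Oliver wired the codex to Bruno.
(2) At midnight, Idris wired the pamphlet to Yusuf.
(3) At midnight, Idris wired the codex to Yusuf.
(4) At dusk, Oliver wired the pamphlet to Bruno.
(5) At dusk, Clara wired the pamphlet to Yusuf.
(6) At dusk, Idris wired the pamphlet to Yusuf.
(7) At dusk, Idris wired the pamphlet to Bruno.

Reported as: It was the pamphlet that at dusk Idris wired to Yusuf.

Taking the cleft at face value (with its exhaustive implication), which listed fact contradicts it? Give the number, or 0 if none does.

Focus of the cleft: "the pamphlet" (the thing). Presupposed background: agent = Idris, recipient = Yusuf, setting = at dusk.
The exhaustive reading says no other thing fits that background.
No listed fact matches the background with a different thing. Exhaustivity holds.

0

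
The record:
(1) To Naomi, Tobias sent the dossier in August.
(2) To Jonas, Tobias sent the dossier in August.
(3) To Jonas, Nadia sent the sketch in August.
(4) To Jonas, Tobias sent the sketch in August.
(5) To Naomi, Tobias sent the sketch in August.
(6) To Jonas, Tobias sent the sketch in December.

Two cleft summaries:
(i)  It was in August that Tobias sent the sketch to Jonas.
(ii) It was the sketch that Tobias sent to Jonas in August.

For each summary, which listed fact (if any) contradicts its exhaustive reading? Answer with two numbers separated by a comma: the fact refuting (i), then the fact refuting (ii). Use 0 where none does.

(i): focus "in August". Looking for same agent, thing, recipient (Tobias / the sketch / Jonas) with some other setting — fact (6) has in December there. Refuted.
(ii): focus "the sketch". Looking for same agent, recipient, setting (Tobias / Jonas / in August) with some other thing — fact (2) has the dossier there. Refuted.

6, 2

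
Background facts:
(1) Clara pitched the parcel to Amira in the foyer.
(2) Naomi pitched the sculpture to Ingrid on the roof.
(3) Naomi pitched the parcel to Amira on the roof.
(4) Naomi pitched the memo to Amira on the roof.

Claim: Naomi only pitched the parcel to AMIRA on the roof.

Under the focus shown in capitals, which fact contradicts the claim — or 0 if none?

0

The capitals mark "Amira" as focus. So "only" rules out other recipients, with the rest (agent = Naomi, thing = the parcel, setting = on the roof) as background.
Every other fact changes something in the background, not just the recipient. Nothing refutes the claim.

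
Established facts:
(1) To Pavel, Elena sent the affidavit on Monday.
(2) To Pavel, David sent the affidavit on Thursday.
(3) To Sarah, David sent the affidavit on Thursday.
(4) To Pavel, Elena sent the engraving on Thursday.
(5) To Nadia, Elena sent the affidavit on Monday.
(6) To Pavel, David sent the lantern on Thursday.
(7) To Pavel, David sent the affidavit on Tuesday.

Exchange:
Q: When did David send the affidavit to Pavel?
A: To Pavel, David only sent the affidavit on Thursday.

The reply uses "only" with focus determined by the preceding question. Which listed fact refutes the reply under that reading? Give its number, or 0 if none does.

7

Answering "When did ...?" puts focus on the setting — here, "on Thursday".
"Only" then excludes alternative settings while the background — agent = David, thing = the affidavit, recipient = Pavel — is held fixed.
Fact (7) shares the background with a different setting (on Tuesday) — counterexample.
(Fact (6) would refute a reading with focus on the thing — but that is not what the question asks.)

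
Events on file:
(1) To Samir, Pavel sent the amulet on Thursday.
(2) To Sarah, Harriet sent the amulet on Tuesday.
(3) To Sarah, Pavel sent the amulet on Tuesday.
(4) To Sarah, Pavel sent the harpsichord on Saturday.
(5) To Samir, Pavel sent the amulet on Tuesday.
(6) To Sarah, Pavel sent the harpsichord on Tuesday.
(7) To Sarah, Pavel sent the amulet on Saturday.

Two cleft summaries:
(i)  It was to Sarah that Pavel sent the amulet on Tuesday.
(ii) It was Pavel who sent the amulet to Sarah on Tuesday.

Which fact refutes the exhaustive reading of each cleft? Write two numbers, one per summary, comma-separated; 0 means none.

Summary (i) focuses "Sarah" (the recipient); background agent = Pavel, thing = the amulet, setting = on Tuesday. Fact (5) matches that background with recipient = Samir — refutes (i).
Summary (ii) focuses "Pavel" (the agent); background thing = the amulet, recipient = Sarah, setting = on Tuesday. Fact (2) matches that background with agent = Harriet — refutes (ii).

5, 2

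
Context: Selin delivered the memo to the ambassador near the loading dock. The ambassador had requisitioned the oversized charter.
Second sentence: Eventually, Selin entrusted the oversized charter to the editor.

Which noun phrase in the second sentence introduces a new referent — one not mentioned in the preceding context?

"Selin" and "the oversized charter" in the second sentence are given — already mentioned in the context.
"the editor" has no antecedent in the context; it is discourse-new.

the editor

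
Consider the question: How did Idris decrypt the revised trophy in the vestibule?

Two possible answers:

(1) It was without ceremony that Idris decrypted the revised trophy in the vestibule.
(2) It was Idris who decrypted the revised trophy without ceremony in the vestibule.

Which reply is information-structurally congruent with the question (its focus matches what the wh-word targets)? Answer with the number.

1

The question word "how" targets the manner.
Option (1) clefts "without ceremony" — that matches what the question asks about.
Option (2) clefts "Idris" — the subject (agent), not what was asked.
So the congruent reply is (1).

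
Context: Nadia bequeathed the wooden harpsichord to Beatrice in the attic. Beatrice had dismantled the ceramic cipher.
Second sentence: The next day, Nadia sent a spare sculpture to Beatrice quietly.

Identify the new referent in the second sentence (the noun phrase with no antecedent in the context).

a spare sculpture

"Nadia" and "Beatrice" in the second sentence are given — already mentioned in the context.
"a spare sculpture" has no antecedent in the context; it is discourse-new (the indefinite article also signals a new referent).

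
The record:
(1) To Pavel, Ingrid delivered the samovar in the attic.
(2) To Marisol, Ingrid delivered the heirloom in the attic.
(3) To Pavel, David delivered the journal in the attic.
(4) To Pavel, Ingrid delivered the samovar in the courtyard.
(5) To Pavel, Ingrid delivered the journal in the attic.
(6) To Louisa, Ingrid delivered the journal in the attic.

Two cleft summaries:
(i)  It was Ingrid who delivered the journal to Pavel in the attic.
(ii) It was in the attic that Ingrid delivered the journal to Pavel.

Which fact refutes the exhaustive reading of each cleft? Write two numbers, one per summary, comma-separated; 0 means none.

(i): focus "Ingrid". Looking for same thing, recipient, setting (the journal / Pavel / in the attic) with some other agent — fact (3) has David there. Refuted.
(ii): focus "in the attic". No fact shares same agent, thing, recipient (Ingrid / the journal / Pavel) with a different setting. 0.

3, 0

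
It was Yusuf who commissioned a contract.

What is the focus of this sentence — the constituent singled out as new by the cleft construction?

Yusuf

In an it-cleft "It was X that/who ...", the clefted constituent X is the focus; the that/who-clause expresses the presupposed open proposition.
Here the focus is "Yusuf". The backgrounded (presupposed) material includes "a contract".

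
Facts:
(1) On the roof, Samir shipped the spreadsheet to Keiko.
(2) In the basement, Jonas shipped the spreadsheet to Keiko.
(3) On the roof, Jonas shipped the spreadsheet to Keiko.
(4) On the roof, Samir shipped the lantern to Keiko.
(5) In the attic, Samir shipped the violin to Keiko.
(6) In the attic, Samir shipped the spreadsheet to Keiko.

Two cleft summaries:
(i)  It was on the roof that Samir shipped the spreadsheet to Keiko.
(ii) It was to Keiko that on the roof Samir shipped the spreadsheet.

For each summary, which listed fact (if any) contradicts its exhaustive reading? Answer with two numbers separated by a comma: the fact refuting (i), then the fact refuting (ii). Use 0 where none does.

6, 0

Summary (i) focuses "on the roof" (the setting); background Samir as agent and the spreadsheet as thing and Keiko as recipient. Fact (6) matches that background with setting = in the attic — refutes (i).
Summary (ii) focuses "Keiko" (the recipient); background Samir as agent and the spreadsheet as thing and on the roof as setting. No fact matches that background with a different recipient, so 0.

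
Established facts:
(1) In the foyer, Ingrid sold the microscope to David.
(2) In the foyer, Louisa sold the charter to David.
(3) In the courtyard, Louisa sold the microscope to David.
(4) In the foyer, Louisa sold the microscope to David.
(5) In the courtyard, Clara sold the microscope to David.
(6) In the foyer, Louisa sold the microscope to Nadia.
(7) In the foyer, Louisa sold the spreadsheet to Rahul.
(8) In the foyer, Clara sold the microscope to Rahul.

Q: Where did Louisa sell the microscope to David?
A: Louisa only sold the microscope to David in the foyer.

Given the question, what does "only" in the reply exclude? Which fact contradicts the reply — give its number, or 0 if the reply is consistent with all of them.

The question "Where did ...?" targets the setting, so in the reply the focus falls on "in the foyer".
So "only" ranges over settings; the rest (agent = Louisa, thing = the microscope, recipient = David) is presupposed.
Fact (3) keeps agent = Louisa, thing = the microscope, recipient = David but has setting = in the courtyard; that refutes the reply.
(Fact (2) would refute a reading with focus on the thing — but that is not what the question asks.)

3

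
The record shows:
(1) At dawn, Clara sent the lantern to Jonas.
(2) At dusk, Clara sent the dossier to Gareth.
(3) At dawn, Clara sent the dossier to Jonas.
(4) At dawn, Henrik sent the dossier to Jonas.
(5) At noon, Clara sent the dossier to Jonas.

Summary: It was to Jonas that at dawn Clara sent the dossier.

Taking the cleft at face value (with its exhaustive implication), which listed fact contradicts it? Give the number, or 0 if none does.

0

The cleft puts "Jonas" in focus and presupposes the open proposition with same agent, thing, setting (Clara / the dossier / at dawn).
Exhaustivity: Jonas is the only recipient satisfying that background.
No listed fact matches the background with a different recipient. Exhaustivity holds.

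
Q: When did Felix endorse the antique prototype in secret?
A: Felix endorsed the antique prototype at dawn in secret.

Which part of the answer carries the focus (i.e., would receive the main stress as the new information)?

at dawn

The wh-word "when" asks about the time.
In the answer, "Felix", "the antique prototype" and "in secret" are given — repeated from the question.
The constituent filling the time gap is "at dawn"; that is the focus and would carry nuclear stress.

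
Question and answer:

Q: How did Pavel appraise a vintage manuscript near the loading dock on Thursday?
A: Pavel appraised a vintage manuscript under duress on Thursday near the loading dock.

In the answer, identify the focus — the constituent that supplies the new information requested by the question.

under duress

The wh-word "how" asks about the manner.
In the answer, "Pavel", "a vintage manuscript", "near the loading dock" and "on Thursday" are given — repeated from the question.
The constituent filling the manner gap is "under duress"; that is the focus and would carry nuclear stress.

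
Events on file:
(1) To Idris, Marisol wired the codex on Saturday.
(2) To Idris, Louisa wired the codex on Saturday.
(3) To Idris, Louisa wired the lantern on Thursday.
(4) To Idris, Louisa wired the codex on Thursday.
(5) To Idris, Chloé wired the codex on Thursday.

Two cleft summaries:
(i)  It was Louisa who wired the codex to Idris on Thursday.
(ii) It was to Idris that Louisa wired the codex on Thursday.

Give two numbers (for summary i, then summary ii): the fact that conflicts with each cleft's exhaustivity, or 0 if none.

5, 0

(i): focus "Louisa". Looking for same thing, recipient, setting (the codex / Idris / on Thursday) with some other agent — fact (5) has Chloé there. Refuted.
(ii): focus "Idris". No fact shares same agent, thing, setting (Louisa / the codex / on Thursday) with a different recipient. 0.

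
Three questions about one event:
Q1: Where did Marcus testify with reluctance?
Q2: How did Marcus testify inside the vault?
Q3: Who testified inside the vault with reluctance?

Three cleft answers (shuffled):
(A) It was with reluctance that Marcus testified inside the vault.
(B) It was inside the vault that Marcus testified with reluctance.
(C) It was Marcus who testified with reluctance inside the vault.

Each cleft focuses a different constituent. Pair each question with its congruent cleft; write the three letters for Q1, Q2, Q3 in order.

BAC

Q1 asks about the location; cleft (B) focuses "inside the vault", which is the location — so Q1 → B.
Q2 asks about the manner; cleft (A) focuses "with reluctance", which is the manner — so Q2 → A.
Q3 asks about the subject (agent); cleft (C) focuses "Marcus", which is the subject (agent) — so Q3 → C.
Mapping: Q1→B, Q2→A, Q3→C.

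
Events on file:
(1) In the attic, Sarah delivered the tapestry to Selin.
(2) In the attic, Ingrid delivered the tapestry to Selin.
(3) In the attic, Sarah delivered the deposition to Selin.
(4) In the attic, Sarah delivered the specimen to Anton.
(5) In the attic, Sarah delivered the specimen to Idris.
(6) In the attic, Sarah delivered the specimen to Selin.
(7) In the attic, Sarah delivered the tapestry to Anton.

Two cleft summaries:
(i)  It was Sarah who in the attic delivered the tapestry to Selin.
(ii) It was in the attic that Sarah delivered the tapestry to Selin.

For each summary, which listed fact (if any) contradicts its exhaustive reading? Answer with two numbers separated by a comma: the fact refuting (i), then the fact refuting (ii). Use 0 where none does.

2, 0

Summary (i) focuses "Sarah" (the agent); background same thing, recipient, setting (the tapestry / Selin / in the attic). Fact (2) matches that background with agent = Ingrid — refutes (i).
Summary (ii) focuses "in the attic" (the setting); background same agent, thing, recipient (Sarah / the tapestry / Selin). No fact matches that background with a different setting, so 0.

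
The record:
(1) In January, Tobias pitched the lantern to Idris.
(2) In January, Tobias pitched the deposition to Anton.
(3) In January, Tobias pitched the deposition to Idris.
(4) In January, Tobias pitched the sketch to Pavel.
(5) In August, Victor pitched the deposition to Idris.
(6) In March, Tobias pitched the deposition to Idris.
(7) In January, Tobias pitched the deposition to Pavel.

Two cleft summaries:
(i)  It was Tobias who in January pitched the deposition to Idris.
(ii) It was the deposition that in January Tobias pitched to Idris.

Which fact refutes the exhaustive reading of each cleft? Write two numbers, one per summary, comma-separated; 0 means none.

0, 1

Summary (i) focuses "Tobias" (the agent); background the deposition as thing and Idris as recipient and in January as setting. No fact matches that background with a different agent, so 0.
Summary (ii) focuses "the deposition" (the thing); background Tobias as agent and Idris as recipient and in January as setting. Fact (1) matches that background with thing = the lantern — refutes (ii).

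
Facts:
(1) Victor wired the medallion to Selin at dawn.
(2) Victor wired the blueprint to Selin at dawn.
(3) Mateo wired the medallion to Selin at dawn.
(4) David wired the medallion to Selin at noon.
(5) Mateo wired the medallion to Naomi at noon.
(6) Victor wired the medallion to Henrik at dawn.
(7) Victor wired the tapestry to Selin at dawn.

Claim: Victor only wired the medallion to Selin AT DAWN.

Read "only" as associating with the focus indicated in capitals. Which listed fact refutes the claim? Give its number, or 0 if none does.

The capitals mark "at dawn" as focus. So "only" rules out other settings, with the rest (same agent, thing, recipient (Victor / the medallion / Selin)) as background.
Every other fact changes something in the background, not just the setting. Nothing refutes the claim.

0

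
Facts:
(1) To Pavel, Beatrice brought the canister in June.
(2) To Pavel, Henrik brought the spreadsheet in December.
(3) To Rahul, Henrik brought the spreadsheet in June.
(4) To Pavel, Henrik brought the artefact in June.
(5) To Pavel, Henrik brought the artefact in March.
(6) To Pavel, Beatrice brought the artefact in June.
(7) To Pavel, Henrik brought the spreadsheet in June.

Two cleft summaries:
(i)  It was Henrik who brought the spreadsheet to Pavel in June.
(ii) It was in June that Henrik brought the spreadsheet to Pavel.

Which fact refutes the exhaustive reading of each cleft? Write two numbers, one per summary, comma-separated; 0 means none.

(i): focus "Henrik". No fact shares thing = the spreadsheet, recipient = Pavel, setting = in June with a different agent. 0.
(ii): focus "in June". Looking for agent = Henrik, thing = the spreadsheet, recipient = Pavel with some other setting — fact (2) has in December there. Refuted.

0, 2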